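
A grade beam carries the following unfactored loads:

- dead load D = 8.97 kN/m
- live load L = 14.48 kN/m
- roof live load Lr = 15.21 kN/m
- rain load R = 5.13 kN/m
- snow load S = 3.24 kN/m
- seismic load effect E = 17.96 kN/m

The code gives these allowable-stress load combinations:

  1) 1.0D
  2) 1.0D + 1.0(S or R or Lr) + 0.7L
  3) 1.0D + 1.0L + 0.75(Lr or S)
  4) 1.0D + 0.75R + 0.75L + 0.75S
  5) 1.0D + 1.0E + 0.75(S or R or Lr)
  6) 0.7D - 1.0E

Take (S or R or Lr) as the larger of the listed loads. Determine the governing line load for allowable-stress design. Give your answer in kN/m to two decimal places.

(S or R or Lr) → Lr = 15.21 kN/m; (Lr or S) → Lr = 15.21 kN/m.
1) 1.0(8.97) = 8.97
2) 1.0(8.97) + 1.0(15.21) + 0.7(14.48) = 8.97 + 15.21 + 10.14 = 34.32
3) 1.0(8.97) + 1.0(14.48) + 0.75(15.21) = 8.97 + 14.48 + 11.41 = 34.86
4) 1.0(8.97) + 0.75(5.13) + 0.75(14.48) + 0.75(3.24) = 8.97 + 3.85 + 10.86 + 2.43 = 26.11
5) 1.0(8.97) + 1.0(17.96) + 0.75(15.21) = 8.97 + 17.96 + 11.41 = 38.34
6) 0.7(8.97) - 1.0(17.96) = 6.28 - 17.96 = -11.68
Combination 5 governs: w = 38.34 kN/m.

38.34 kN/m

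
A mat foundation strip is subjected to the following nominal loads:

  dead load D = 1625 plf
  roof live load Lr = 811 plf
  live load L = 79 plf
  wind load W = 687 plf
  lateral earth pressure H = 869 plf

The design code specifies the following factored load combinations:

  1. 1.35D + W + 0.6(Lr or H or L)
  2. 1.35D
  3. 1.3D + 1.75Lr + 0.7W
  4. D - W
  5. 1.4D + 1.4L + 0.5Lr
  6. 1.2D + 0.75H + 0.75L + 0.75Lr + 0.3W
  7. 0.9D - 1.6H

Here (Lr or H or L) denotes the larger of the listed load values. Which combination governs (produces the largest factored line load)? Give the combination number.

(Lr or H or L) → H = 869 plf.
1. 1.35(1625) + 1.0(687) + 0.6(869) = 2193.75 + 687.00 + 521.40 = 3402.15
2. 1.35(1625) = 2193.75
3. 1.3(1625) + 1.75(811) + 0.7(687) = 2112.50 + 1419.25 + 480.90 = 4012.65
4. 1.0(1625) - 1.0(687) = 1625.00 - 687.00 = 938.00
5. 1.4(1625) + 1.4(79) + 0.5(811) = 2275.00 + 110.60 + 405.50 = 2791.10
6. 1.2(1625) + 0.75(869) + 0.75(79) + 0.75(811) + 0.3(687) = 1950.00 + 651.75 + 59.25 + 608.25 + 206.10 = 3475.35
7. 0.9(1625) - 1.6(869) = 1462.50 - 1390.40 = 72.10
The largest value is 4012.65 plf from combination 3.

Combination 3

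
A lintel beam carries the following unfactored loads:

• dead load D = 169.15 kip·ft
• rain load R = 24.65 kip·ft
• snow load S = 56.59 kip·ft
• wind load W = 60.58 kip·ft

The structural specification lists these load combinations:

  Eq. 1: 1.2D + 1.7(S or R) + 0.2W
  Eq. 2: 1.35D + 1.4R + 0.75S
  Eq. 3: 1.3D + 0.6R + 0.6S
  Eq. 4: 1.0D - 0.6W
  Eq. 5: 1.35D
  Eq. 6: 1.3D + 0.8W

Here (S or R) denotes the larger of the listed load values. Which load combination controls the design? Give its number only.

(S or R) → S = 56.59 kip·ft.
Eq. 1: 1.2(169.15) + 1.7(56.59) + 0.2(60.58) = 311.30
Eq. 2: 1.35(169.15) + 1.4(24.65) + 0.75(56.59) = 305.31
Eq. 3: 1.3(169.15) + 0.6(24.65) + 0.6(56.59) = 268.64
Eq. 4: 1.0(169.15) - 0.6(60.58) = 132.80
Eq. 5: 1.35(169.15) = 228.35
Eq. 6: 1.3(169.15) + 0.8(60.58) = 268.36
The largest value is 311.30 kip·ft from combination 1.

Combination 1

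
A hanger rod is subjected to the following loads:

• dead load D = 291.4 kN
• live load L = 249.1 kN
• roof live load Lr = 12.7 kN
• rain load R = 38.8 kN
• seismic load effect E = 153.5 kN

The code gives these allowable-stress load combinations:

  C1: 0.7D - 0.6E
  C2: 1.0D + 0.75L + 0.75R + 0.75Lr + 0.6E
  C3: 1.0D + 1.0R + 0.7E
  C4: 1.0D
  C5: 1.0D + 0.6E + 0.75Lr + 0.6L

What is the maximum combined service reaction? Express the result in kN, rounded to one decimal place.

609.0 kN

C1: 0.7(291.4) - 0.6(153.5) = 204.0 - 92.1 = 111.9
C2: 1.0(291.4) + 0.75(249.1) + 0.75(38.8) + 0.75(12.7) + 0.6(153.5) = 609.0
C3: 1.0(291.4) + 1.0(38.8) + 0.7(153.5) = 291.4 + 38.8 + 107.5 = 437.7
C4: 1.0(291.4) = 291.4
C5: 1.0(291.4) + 0.6(153.5) + 0.75(12.7) + 0.6(249.1) = 291.4 + 92.1 + 9.5 + 149.5 = 542.5
The controlling combination is 2, giving 609.0 kN.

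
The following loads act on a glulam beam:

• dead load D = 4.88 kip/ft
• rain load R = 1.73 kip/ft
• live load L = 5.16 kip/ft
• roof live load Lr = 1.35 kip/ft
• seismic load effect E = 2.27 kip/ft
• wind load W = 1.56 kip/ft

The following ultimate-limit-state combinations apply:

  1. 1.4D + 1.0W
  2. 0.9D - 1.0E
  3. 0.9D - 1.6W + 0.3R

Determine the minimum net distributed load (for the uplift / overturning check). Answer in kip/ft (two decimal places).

2.12 kip/ft

1. 1.4(4.88) + 1.0(1.56) = 6.83 + 1.56 = 8.39
2. 0.9(4.88) - 1.0(2.27) = 4.39 - 2.27 = 2.12
3. 0.9(4.88) - 1.6(1.56) + 0.3(1.73) = 2.42
Combination 2 gives the minimum: 2.12 kip/ft.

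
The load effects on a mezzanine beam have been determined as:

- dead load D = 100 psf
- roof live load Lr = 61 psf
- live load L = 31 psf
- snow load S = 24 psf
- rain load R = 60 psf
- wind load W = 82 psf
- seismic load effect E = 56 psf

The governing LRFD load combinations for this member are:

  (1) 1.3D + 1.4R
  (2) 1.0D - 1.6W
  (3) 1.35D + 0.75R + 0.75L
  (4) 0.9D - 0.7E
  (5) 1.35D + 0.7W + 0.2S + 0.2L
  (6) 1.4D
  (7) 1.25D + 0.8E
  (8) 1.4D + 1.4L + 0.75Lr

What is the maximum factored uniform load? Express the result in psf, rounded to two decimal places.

229.15 psf

(1) 1.3(100) + 1.4(60) = 214.00
(2) 1.0(100) - 1.6(82) = -31.20
(3) 1.35(100) + 0.75(60) + 0.75(31) = 203.25
(4) 0.9(100) - 0.7(56) = 50.80
(5) 1.35(100) + 0.7(82) + 0.2(24) + 0.2(31) = 203.40
(6) 1.4(100) = 140.00
(7) 1.25(100) + 0.8(56) = 169.80
(8) 1.4(100) + 1.4(31) + 0.75(61) = 229.15
Combination 8 governs: q_u = 229.15 psf.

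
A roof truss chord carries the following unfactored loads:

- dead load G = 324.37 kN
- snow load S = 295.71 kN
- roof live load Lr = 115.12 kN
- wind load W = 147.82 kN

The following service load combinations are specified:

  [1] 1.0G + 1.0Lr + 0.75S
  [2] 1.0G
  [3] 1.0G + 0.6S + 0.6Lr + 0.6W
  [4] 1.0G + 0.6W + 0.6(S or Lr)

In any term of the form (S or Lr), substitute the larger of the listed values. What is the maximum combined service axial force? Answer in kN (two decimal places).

661.27 kN

(S or Lr) → S = 295.71 kN.
[1] 1.0(324.37) + 1.0(115.12) + 0.75(295.71) = 324.37 + 115.12 + 221.78 = 661.27
[2] 1.0(324.37) = 324.37
[3] 1.0(324.37) + 0.6(295.71) + 0.6(115.12) + 0.6(147.82) = 324.37 + 177.43 + 69.07 + 88.69 = 659.56
[4] 1.0(324.37) + 0.6(147.82) + 0.6(295.71) = 324.37 + 88.69 + 177.43 = 590.49
The controlling combination is 1, giving 661.27 kN.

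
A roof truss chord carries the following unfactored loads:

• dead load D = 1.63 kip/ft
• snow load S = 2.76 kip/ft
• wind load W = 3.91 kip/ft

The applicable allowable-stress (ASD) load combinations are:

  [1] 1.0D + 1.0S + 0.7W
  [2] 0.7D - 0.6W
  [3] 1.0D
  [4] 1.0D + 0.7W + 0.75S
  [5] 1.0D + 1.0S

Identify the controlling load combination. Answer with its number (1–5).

Combination 1

[1] 1.0(1.63) + 1.0(2.76) + 0.7(3.91) = 1.63 + 2.76 + 2.74 = 7.13
[2] 0.7(1.63) - 0.6(3.91) = 1.14 - 2.35 = -1.21
[3] 1.0(1.63) = 1.63
[4] 1.0(1.63) + 0.7(3.91) + 0.75(2.76) = 1.63 + 2.74 + 2.07 = 6.44
[5] 1.0(1.63) + 1.0(2.76) = 1.63 + 2.76 = 4.39
The largest value is 7.13 kip/ft from combination 1.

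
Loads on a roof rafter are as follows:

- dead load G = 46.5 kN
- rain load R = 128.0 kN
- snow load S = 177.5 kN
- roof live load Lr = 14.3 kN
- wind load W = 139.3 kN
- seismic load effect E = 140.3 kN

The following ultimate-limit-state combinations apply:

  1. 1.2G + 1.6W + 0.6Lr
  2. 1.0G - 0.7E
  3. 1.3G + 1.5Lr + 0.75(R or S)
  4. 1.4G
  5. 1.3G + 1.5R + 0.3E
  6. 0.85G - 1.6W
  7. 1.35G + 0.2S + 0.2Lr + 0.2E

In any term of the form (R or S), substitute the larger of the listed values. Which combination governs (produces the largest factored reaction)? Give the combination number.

Combination 5

(R or S) → S = 177.5 kN.
1. 1.2(46.5) + 1.6(139.3) + 0.6(14.3) = 287.26
2. 1.0(46.5) - 0.7(140.3) = -51.71
3. 1.3(46.5) + 1.5(14.3) + 0.75(177.5) = 215.03
4. 1.4(46.5) = 65.10
5. 1.3(46.5) + 1.5(128.0) + 0.3(140.3) = 294.54
6. 0.85(46.5) - 1.6(139.3) = -183.36
7. 1.35(46.5) + 0.2(177.5) + 0.2(14.3) + 0.2(140.3) = 129.20
The largest value is 294.54 kN from combination 5.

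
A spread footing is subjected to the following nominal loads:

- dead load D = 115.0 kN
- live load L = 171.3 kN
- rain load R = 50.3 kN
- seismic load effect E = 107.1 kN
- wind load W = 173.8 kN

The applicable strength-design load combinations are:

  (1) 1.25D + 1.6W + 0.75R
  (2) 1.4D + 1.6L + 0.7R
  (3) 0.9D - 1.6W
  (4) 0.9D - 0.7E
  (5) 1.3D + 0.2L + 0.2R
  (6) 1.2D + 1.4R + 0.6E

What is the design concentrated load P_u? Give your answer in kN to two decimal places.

470.29 kN

(1) 1.25(115.0) + 1.6(173.8) + 0.75(50.3) = 143.75 + 278.08 + 37.73 = 459.56
(2) 1.4(115.0) + 1.6(171.3) + 0.7(50.3) = 161.00 + 274.08 + 35.21 = 470.29
(3) 0.9(115.0) - 1.6(173.8) = 103.50 - 278.08 = -174.58
(4) 0.9(115.0) - 0.7(107.1) = 103.50 - 74.97 = 28.53
(5) 1.3(115.0) + 0.2(171.3) + 0.2(50.3) = 149.50 + 34.26 + 10.06 = 193.82
(6) 1.2(115.0) + 1.4(50.3) + 0.6(107.1) = 138.00 + 70.42 + 64.26 = 272.68
The controlling combination is 2, giving 470.29 kN.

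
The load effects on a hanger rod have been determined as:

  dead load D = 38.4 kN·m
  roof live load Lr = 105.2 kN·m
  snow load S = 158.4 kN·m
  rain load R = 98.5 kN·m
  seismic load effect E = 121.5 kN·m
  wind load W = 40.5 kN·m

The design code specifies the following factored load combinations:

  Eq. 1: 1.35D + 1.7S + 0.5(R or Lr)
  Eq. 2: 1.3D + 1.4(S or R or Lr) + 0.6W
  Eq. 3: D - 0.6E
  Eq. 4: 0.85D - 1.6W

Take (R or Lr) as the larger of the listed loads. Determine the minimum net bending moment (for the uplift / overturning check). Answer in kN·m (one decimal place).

(R or Lr) → Lr = 105.2 kN·m; (S or R or Lr) → S = 158.4 kN·m.
Eq. 1: 1.35(38.4) + 1.7(158.4) + 0.5(105.2) = 373.7
Eq. 2: 1.3(38.4) + 1.4(158.4) + 0.6(40.5) = 296.0
Eq. 3: 1.0(38.4) - 0.6(121.5) = -34.5
Eq. 4: 0.85(38.4) - 1.6(40.5) = -32.2
Combination 3 gives the minimum: -34.5 kN·m.

-34.5 kN·m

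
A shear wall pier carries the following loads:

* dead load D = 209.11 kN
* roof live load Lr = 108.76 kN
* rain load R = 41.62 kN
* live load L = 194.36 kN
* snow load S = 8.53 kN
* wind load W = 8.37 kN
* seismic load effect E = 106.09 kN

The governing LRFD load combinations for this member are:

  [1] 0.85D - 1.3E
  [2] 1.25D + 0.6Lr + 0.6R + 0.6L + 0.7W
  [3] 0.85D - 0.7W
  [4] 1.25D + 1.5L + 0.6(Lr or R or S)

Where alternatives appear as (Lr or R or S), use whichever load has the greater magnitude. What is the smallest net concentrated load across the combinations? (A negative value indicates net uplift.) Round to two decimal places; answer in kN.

39.83 kN

(Lr or R or S) → Lr = 108.76 kN.
[1] 0.85(209.11) - 1.3(106.09) = 39.83
[2] 1.25(209.11) + 0.6(108.76) + 0.6(41.62) + 0.6(194.36) + 0.7(8.37) = 474.09
[3] 0.85(209.11) - 0.7(8.37) = 177.74 - 5.86 = 171.88
[4] 1.25(209.11) + 1.5(194.36) + 0.6(108.76) = 618.18
Combination 1 gives the minimum: 39.83 kN.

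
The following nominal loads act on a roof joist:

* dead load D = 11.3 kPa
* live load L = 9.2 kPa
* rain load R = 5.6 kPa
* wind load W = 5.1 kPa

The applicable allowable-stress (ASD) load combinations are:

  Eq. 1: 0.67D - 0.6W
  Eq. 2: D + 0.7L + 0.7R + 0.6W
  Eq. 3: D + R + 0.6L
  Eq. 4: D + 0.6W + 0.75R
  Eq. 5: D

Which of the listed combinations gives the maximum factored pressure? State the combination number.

Eq. 1: 0.67(11.3) - 0.6(5.1) = 7.57 - 3.06 = 4.51
Eq. 2: 1.0(11.3) + 0.7(9.2) + 0.7(5.6) + 0.6(5.1) = 11.30 + 6.44 + 3.92 + 3.06 = 24.72
Eq. 3: 1.0(11.3) + 1.0(5.6) + 0.6(9.2) = 11.30 + 5.60 + 5.52 = 22.42
Eq. 4: 1.0(11.3) + 0.6(5.1) + 0.75(5.6) = 11.30 + 3.06 + 4.20 = 18.56
Eq. 5: 1.0(11.3) = 11.30
The largest value is 24.72 kPa from combination 2.

Combination 2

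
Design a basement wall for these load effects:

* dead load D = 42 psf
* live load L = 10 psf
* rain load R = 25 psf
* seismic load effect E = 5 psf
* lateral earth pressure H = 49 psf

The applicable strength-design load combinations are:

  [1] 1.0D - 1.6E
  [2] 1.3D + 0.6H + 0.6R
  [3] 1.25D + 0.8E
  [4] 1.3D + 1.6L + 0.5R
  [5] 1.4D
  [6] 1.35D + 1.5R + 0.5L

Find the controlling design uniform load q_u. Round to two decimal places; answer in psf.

[1] 1.0(42) - 1.6(5) = 42.00 - 8.00 = 34.00
[2] 1.3(42) + 0.6(49) + 0.6(25) = 54.60 + 29.40 + 15.00 = 99.00
[3] 1.25(42) + 0.8(5) = 52.50 + 4.00 = 56.50
[4] 1.3(42) + 1.6(10) + 0.5(25) = 54.60 + 16.00 + 12.50 = 83.10
[5] 1.4(42) = 58.80
[6] 1.35(42) + 1.5(25) + 0.5(10) = 56.70 + 37.50 + 5.00 = 99.20
The controlling combination is 6, giving 99.20 psf.

99.20 psf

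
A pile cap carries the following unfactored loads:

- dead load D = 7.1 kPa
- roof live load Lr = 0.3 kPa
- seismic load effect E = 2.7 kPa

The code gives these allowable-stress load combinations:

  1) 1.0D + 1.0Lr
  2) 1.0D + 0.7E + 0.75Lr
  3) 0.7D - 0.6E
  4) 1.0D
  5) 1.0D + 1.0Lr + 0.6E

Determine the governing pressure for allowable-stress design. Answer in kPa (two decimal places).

1) 1.0(7.1) + 1.0(0.3) = 7.10 + 0.30 = 7.40
2) 1.0(7.1) + 0.7(2.7) + 0.75(0.3) = 7.10 + 1.89 + 0.23 = 9.22
3) 0.7(7.1) - 0.6(2.7) = 4.97 - 1.62 = 3.35
4) 1.0(7.1) = 7.10
5) 1.0(7.1) + 1.0(0.3) + 0.6(2.7) = 7.10 + 0.30 + 1.62 = 9.02
The controlling combination is 2, giving 9.22 kPa.

9.22 kPa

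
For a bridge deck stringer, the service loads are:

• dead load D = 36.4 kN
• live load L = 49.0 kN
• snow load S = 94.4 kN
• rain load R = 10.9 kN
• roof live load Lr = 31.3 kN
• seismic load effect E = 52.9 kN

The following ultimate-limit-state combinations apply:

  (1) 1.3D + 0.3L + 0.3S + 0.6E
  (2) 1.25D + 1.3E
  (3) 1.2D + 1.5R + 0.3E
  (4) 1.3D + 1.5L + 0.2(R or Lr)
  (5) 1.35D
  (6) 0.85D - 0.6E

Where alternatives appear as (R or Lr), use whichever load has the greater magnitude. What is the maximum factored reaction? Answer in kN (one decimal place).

(R or Lr) → Lr = 31.3 kN.
(1) 1.3(36.4) + 0.3(49.0) + 0.3(94.4) + 0.6(52.9) = 122.1
(2) 1.25(36.4) + 1.3(52.9) = 114.3
(3) 1.2(36.4) + 1.5(10.9) + 0.3(52.9) = 75.9
(4) 1.3(36.4) + 1.5(49.0) + 0.2(31.3) = 127.1
(5) 1.35(36.4) = 49.1
(6) 0.85(36.4) - 0.6(52.9) = -0.8
The controlling combination is 4, giving 127.1 kN.

127.1 kN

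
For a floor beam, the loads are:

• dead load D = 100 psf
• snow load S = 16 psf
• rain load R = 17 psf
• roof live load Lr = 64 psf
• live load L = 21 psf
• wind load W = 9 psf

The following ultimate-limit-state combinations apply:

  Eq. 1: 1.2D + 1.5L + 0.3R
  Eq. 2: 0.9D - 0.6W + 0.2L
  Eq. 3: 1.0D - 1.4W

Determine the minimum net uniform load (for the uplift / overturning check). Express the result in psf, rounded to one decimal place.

87.4 psf

Eq. 1: 1.2(100) + 1.5(21) + 0.3(17) = 120.0 + 31.5 + 5.1 = 156.6
Eq. 2: 0.9(100) - 0.6(9) + 0.2(21) = 90.0 - 5.4 + 4.2 = 88.8
Eq. 3: 1.0(100) - 1.4(9) = 100.0 - 12.6 = 87.4
Combination 3 gives the minimum: 87.4 psf.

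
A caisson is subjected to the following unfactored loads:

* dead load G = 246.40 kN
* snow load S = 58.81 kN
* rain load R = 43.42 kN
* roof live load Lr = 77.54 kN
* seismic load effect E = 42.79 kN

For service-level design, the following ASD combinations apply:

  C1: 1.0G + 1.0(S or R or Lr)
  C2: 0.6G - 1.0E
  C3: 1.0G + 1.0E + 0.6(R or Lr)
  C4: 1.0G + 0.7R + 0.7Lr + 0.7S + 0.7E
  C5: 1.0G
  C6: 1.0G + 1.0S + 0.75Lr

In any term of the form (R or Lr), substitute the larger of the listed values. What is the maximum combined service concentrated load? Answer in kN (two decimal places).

402.19 kN

(S or R or Lr) → Lr = 77.54 kN; (R or Lr) → Lr = 77.54 kN.
C1: 1.0(246.40) + 1.0(77.54) = 246.40 + 77.54 = 323.94
C2: 0.6(246.40) - 1.0(42.79) = 147.84 - 42.79 = 105.05
C3: 1.0(246.40) + 1.0(42.79) + 0.6(77.54) = 246.40 + 42.79 + 46.52 = 335.71
C4: 1.0(246.40) + 0.7(43.42) + 0.7(77.54) + 0.7(58.81) + 0.7(42.79) = 246.40 + 30.39 + 54.28 + 41.17 + 29.95 = 402.19
C5: 1.0(246.40) = 246.40
C6: 1.0(246.40) + 1.0(58.81) + 0.75(77.54) = 246.40 + 58.81 + 58.16 = 363.37
Combination 4 governs: P = 402.19 kN.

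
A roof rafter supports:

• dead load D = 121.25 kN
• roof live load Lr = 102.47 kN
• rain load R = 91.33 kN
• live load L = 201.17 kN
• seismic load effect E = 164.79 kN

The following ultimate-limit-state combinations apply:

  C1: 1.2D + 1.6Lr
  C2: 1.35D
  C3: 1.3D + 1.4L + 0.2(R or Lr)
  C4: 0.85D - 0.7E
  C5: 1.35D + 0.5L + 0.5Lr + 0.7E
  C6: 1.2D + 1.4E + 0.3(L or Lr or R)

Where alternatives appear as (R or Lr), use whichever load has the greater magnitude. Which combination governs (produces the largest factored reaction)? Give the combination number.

(R or Lr) → Lr = 102.47 kN; (L or Lr or R) → L = 201.17 kN.
C1: 1.2(121.25) + 1.6(102.47) = 145.50 + 163.95 = 309.45
C2: 1.35(121.25) = 163.69
C3: 1.3(121.25) + 1.4(201.17) + 0.2(102.47) = 157.63 + 281.64 + 20.49 = 459.76
C4: 0.85(121.25) - 0.7(164.79) = 103.06 - 115.35 = -12.29
C5: 1.35(121.25) + 0.5(201.17) + 0.5(102.47) + 0.7(164.79) = 430.86
C6: 1.2(121.25) + 1.4(164.79) + 0.3(201.17) = 145.50 + 230.71 + 60.35 = 436.56
The largest value is 459.76 kN from combination 3.

Combination 3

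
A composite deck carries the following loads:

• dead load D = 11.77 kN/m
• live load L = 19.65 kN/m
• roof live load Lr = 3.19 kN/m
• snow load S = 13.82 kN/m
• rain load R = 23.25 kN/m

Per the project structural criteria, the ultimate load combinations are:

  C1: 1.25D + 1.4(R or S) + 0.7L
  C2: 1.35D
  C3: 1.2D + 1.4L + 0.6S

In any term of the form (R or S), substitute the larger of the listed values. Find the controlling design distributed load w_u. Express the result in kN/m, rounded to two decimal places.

(R or S) → R = 23.25 kN/m.
C1: 1.25(11.77) + 1.4(23.25) + 0.7(19.65) = 61.02
C2: 1.35(11.77) = 15.89
C3: 1.2(11.77) + 1.4(19.65) + 0.6(13.82) = 49.93
Maximum is from combination 1.

61.02 kN/m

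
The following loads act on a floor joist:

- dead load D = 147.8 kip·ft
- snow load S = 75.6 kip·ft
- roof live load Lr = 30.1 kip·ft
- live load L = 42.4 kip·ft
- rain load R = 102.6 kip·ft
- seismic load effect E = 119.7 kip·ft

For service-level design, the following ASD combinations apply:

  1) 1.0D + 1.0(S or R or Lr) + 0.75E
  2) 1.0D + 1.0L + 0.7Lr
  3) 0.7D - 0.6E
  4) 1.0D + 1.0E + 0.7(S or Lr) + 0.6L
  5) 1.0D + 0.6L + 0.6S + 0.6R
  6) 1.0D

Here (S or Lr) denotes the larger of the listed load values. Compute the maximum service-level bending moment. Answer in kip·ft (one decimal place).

(S or R or Lr) → R = 102.6 kip·ft; (S or Lr) → S = 75.6 kip·ft.
1) 1.0(147.8) + 1.0(102.6) + 0.75(119.7) = 147.8 + 102.6 + 89.8 = 340.2
2) 1.0(147.8) + 1.0(42.4) + 0.7(30.1) = 147.8 + 42.4 + 21.1 = 211.3
3) 0.7(147.8) - 0.6(119.7) = 31.6
4) 1.0(147.8) + 1.0(119.7) + 0.7(75.6) + 0.6(42.4) = 345.9
5) 1.0(147.8) + 0.6(42.4) + 0.6(75.6) + 0.6(102.6) = 147.8 + 25.4 + 45.4 + 61.6 = 280.2
6) 1.0(147.8) = 147.8
Combination 4 governs: M = 345.9 kip·ft.

345.9 kip·ft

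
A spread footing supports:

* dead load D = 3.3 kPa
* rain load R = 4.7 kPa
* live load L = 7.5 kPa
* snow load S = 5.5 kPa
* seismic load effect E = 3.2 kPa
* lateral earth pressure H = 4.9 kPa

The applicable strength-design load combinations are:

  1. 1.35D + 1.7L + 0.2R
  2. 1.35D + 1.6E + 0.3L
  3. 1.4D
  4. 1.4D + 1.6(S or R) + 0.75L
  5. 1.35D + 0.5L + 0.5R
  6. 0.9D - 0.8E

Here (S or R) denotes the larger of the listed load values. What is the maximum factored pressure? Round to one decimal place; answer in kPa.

19.0 kPa

(S or R) → S = 5.5 kPa.
1. 1.35(3.3) + 1.7(7.5) + 0.2(4.7) = 18.1
2. 1.35(3.3) + 1.6(3.2) + 0.3(7.5) = 11.8
3. 1.4(3.3) = 4.6
4. 1.4(3.3) + 1.6(5.5) + 0.75(7.5) = 4.6 + 8.8 + 5.6 = 19.0
5. 1.35(3.3) + 0.5(7.5) + 0.5(4.7) = 10.6
6. 0.9(3.3) - 0.8(3.2) = 3.0 - 2.6 = 0.4
The controlling combination is 4, giving 19.0 kPa.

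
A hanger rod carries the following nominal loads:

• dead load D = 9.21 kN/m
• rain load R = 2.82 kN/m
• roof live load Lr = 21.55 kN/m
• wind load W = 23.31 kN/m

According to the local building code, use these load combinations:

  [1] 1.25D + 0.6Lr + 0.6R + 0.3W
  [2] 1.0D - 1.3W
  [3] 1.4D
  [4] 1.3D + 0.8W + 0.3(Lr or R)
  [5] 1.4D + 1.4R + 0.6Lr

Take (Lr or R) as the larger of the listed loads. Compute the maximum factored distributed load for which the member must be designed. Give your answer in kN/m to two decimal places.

37.09 kN/m

(Lr or R) → Lr = 21.55 kN/m.
[1] 1.25(9.21) + 0.6(21.55) + 0.6(2.82) + 0.3(23.31) = 33.13
[2] 1.0(9.21) - 1.3(23.31) = 9.21 - 30.30 = -21.09
[3] 1.4(9.21) = 12.89
[4] 1.3(9.21) + 0.8(23.31) + 0.3(21.55) = 11.97 + 18.65 + 6.47 = 37.09
[5] 1.4(9.21) + 1.4(2.82) + 0.6(21.55) = 12.89 + 3.95 + 12.93 = 29.77
Combination 4 governs: w_u = 37.09 kN/m.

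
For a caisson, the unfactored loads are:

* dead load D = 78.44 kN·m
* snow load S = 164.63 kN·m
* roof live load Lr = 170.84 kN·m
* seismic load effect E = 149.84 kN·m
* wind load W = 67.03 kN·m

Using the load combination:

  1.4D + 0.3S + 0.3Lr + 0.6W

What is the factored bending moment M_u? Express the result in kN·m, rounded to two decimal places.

1.4(78.44) + 0.3(164.63) + 0.3(170.84) + 0.6(67.03) = 250.68
M_u = 250.68 kN·m.

250.68 kN·m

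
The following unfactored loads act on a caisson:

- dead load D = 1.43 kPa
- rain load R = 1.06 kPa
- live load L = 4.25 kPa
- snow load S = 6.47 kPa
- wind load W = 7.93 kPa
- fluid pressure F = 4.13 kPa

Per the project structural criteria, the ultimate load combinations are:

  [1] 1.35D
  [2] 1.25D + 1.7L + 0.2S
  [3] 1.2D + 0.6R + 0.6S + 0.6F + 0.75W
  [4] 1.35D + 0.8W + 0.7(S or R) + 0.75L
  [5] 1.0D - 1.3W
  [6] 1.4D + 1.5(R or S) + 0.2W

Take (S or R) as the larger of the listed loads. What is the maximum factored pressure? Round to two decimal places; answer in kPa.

(S or R) → S = 6.47 kPa; (R or S) → S = 6.47 kPa.
[1] 1.35(1.43) = 1.93
[2] 1.25(1.43) + 1.7(4.25) + 0.2(6.47) = 1.79 + 7.23 + 1.29 = 10.31
[3] 1.2(1.43) + 0.6(1.06) + 0.6(6.47) + 0.6(4.13) + 0.75(7.93) = 14.66
[4] 1.35(1.43) + 0.8(7.93) + 0.7(6.47) + 0.75(4.25) = 1.93 + 6.34 + 4.53 + 3.19 = 15.99
[5] 1.0(1.43) - 1.3(7.93) = 1.43 - 10.31 = -8.88
[6] 1.4(1.43) + 1.5(6.47) + 0.2(7.93) = 13.29
Maximum is from combination 4.

15.99 kPa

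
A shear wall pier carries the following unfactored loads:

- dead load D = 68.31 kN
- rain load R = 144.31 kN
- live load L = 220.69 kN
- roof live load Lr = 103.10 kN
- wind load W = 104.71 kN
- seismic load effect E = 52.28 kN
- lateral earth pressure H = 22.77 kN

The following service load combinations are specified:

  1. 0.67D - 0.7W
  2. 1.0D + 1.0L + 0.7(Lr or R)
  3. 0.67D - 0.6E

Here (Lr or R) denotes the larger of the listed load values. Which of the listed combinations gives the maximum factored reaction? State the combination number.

(Lr or R) → R = 144.31 kN.
1. 0.67(68.31) - 0.7(104.71) = -27.53
2. 1.0(68.31) + 1.0(220.69) + 0.7(144.31) = 390.02
3. 0.67(68.31) - 0.6(52.28) = 14.40
The largest value is 390.02 kN from combination 2.

Combination 2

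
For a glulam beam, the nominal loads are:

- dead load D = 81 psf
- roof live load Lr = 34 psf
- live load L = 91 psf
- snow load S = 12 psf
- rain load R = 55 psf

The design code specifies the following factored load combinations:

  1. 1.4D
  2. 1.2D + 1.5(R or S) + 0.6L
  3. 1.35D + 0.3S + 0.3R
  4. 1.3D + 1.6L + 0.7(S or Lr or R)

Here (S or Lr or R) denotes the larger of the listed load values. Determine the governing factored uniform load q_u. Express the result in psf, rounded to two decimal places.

289.40 psf

(R or S) → R = 55 psf; (S or Lr or R) → R = 55 psf.
1. 1.4(81) = 113.40
2. 1.2(81) + 1.5(55) + 0.6(91) = 234.30
3. 1.35(81) + 0.3(12) + 0.3(55) = 129.45
4. 1.3(81) + 1.6(91) + 0.7(55) = 289.40
Combination 4 governs: q_u = 289.40 psf.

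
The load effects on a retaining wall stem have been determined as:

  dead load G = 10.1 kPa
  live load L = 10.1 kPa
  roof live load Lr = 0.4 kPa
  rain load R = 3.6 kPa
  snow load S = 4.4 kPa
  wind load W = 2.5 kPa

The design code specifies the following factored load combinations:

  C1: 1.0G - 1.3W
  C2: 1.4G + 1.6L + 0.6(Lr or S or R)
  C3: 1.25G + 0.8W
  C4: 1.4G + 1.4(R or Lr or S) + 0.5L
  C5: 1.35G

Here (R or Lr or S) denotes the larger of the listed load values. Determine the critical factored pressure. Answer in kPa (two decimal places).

(Lr or S or R) → S = 4.4 kPa; (R or Lr or S) → S = 4.4 kPa.
C1: 1.0(10.1) - 1.3(2.5) = 10.10 - 3.25 = 6.85
C2: 1.4(10.1) + 1.6(10.1) + 0.6(4.4) = 14.14 + 16.16 + 2.64 = 32.94
C3: 1.25(10.1) + 0.8(2.5) = 12.63 + 2.00 = 14.63
C4: 1.4(10.1) + 1.4(4.4) + 0.5(10.1) = 14.14 + 6.16 + 5.05 = 25.35
C5: 1.35(10.1) = 13.64
Maximum is from combination 2.

32.94 kPa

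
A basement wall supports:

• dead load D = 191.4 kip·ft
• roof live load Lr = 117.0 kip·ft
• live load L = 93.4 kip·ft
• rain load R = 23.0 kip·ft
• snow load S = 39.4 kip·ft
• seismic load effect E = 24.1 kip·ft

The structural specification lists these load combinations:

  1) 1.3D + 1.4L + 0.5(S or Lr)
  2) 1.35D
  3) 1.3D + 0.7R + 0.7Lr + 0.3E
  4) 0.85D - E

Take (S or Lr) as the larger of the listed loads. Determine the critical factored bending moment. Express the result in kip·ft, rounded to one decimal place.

438.1 kip·ft

(S or Lr) → Lr = 117.0 kip·ft.
1) 1.3(191.4) + 1.4(93.4) + 0.5(117.0) = 248.8 + 130.8 + 58.5 = 438.1
2) 1.35(191.4) = 258.4
3) 1.3(191.4) + 0.7(23.0) + 0.7(117.0) + 0.3(24.1) = 354.1
4) 0.85(191.4) - 1.0(24.1) = 162.7 - 24.1 = 138.6
Maximum is from combination 1.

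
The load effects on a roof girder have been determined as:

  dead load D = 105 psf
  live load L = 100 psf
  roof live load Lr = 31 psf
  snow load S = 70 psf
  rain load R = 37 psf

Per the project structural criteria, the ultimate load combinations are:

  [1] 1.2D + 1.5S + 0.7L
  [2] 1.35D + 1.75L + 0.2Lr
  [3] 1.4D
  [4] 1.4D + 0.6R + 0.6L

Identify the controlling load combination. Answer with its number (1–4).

Combination 2

[1] 1.2(105) + 1.5(70) + 0.7(100) = 126.0 + 105.0 + 70.0 = 301.0
[2] 1.35(105) + 1.75(100) + 0.2(31) = 141.8 + 175.0 + 6.2 = 323.0
[3] 1.4(105) = 147.0
[4] 1.4(105) + 0.6(37) + 0.6(100) = 147.0 + 22.2 + 60.0 = 229.2
The largest value is 323.0 psf from combination 2.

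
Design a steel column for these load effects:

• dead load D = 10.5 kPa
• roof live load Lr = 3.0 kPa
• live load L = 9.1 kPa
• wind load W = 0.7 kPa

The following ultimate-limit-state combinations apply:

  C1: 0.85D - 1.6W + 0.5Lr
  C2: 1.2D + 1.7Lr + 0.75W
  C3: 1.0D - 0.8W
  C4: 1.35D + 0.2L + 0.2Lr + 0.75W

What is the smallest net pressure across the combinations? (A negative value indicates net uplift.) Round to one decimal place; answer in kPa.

9.3 kPa

C1: 0.85(10.5) - 1.6(0.7) + 0.5(3.0) = 8.9 - 1.1 + 1.5 = 9.3
C2: 1.2(10.5) + 1.7(3.0) + 0.75(0.7) = 12.6 + 5.1 + 0.5 = 18.2
C3: 1.0(10.5) - 0.8(0.7) = 10.5 - 0.6 = 9.9
C4: 1.35(10.5) + 0.2(9.1) + 0.2(3.0) + 0.75(0.7) = 14.2 + 1.8 + 0.6 + 0.5 = 17.1
Combination 1 gives the minimum: 9.3 kPa.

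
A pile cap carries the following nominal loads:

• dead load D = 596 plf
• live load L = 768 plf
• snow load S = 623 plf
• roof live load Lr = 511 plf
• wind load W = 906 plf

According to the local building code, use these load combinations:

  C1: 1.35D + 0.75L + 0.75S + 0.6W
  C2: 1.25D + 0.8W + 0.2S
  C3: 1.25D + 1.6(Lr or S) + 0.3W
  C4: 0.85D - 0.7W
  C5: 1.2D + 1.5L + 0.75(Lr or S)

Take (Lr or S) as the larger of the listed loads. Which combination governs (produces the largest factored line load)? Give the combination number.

(Lr or S) → S = 623 plf.
C1: 1.35(596) + 0.75(768) + 0.75(623) + 0.6(906) = 804.60 + 576.00 + 467.25 + 543.60 = 2391.45
C2: 1.25(596) + 0.8(906) + 0.2(623) = 745.00 + 724.80 + 124.60 = 1594.40
C3: 1.25(596) + 1.6(623) + 0.3(906) = 745.00 + 996.80 + 271.80 = 2013.60
C4: 0.85(596) - 0.7(906) = 506.60 - 634.20 = -127.60
C5: 1.2(596) + 1.5(768) + 0.75(623) = 715.20 + 1152.00 + 467.25 = 2334.45
The largest value is 2391.45 plf from combination 1.

Combination 1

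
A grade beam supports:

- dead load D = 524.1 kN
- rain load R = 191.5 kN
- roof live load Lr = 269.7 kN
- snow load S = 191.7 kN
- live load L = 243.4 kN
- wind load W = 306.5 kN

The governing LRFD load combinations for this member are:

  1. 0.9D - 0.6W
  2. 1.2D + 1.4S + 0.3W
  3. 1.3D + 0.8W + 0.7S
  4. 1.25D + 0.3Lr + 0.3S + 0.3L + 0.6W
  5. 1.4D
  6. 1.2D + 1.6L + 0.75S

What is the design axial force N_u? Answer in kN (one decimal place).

1. 0.9(524.1) - 0.6(306.5) = 287.8
2. 1.2(524.1) + 1.4(191.7) + 0.3(306.5) = 989.3
3. 1.3(524.1) + 0.8(306.5) + 0.7(191.7) = 1060.7
4. 1.25(524.1) + 0.3(269.7) + 0.3(191.7) + 0.3(243.4) + 0.6(306.5) = 1050.5
5. 1.4(524.1) = 733.7
6. 1.2(524.1) + 1.6(243.4) + 0.75(191.7) = 1162.1
The controlling combination is 6, giving 1162.1 kN.

1162.1 kN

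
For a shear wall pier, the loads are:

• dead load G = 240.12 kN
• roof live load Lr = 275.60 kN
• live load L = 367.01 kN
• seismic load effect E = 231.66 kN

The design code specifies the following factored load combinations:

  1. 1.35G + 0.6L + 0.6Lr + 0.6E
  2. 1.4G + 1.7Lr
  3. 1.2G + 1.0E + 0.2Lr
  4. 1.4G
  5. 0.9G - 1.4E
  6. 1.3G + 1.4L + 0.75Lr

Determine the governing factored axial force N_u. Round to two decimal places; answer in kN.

1032.67 kN

1. 1.35(240.12) + 0.6(367.01) + 0.6(275.60) + 0.6(231.66) = 848.72
2. 1.4(240.12) + 1.7(275.60) = 336.17 + 468.52 = 804.69
3. 1.2(240.12) + 1.0(231.66) + 0.2(275.60) = 288.14 + 231.66 + 55.12 = 574.92
4. 1.4(240.12) = 336.17
5. 0.9(240.12) - 1.4(231.66) = -108.22
6. 1.3(240.12) + 1.4(367.01) + 0.75(275.60) = 312.16 + 513.81 + 206.70 = 1032.67
Maximum is from combination 6.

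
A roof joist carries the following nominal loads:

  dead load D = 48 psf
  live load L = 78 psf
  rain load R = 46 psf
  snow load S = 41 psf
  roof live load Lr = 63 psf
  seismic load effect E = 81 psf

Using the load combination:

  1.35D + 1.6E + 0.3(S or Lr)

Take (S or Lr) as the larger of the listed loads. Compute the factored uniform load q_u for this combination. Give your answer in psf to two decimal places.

213.30 psf

(S or Lr) → Lr = 63 psf.
1.35(48) + 1.6(81) + 0.3(63) = 64.80 + 129.60 + 18.90 = 213.30
q_u = 213.30 psf.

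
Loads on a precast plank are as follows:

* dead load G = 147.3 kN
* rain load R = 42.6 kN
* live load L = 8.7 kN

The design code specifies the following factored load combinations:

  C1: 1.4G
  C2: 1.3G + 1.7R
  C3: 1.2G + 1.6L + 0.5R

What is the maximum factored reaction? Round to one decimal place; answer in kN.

C1: 1.4(147.3) = 206.2
C2: 1.3(147.3) + 1.7(42.6) = 191.5 + 72.4 = 263.9
C3: 1.2(147.3) + 1.6(8.7) + 0.5(42.6) = 176.8 + 13.9 + 21.3 = 212.0
Maximum is from combination 2.

263.9 kN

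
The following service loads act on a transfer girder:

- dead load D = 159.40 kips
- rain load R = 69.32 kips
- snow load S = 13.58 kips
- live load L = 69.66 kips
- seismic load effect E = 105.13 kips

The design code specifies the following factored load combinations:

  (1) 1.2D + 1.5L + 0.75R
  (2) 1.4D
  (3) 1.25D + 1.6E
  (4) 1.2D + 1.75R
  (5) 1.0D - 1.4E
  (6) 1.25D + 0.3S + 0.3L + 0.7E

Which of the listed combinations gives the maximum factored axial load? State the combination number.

(1) 1.2(159.40) + 1.5(69.66) + 0.75(69.32) = 191.28 + 104.49 + 51.99 = 347.76
(2) 1.4(159.40) = 223.16
(3) 1.25(159.40) + 1.6(105.13) = 199.25 + 168.21 = 367.46
(4) 1.2(159.40) + 1.75(69.32) = 191.28 + 121.31 = 312.59
(5) 1.0(159.40) - 1.4(105.13) = 159.40 - 147.18 = 12.22
(6) 1.25(159.40) + 0.3(13.58) + 0.3(69.66) + 0.7(105.13) = 199.25 + 4.07 + 20.90 + 73.59 = 297.81
The largest value is 367.46 kips from combination 3.

Combination 3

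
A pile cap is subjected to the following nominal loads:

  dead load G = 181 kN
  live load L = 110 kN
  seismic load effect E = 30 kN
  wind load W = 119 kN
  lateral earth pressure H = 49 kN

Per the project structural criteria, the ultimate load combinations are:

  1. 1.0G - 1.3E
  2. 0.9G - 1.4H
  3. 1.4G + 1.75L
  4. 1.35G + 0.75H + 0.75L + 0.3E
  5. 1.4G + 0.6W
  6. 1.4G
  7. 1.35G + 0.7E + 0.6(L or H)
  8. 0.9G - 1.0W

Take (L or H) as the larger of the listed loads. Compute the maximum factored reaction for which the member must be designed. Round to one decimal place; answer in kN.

(L or H) → L = 110 kN.
1. 1.0(181) - 1.3(30) = 181.0 - 39.0 = 142.0
2. 0.9(181) - 1.4(49) = 162.9 - 68.6 = 94.3
3. 1.4(181) + 1.75(110) = 253.4 + 192.5 = 445.9
4. 1.35(181) + 0.75(49) + 0.75(110) + 0.3(30) = 372.6
5. 1.4(181) + 0.6(119) = 253.4 + 71.4 = 324.8
6. 1.4(181) = 253.4
7. 1.35(181) + 0.7(30) + 0.6(110) = 244.4 + 21.0 + 66.0 = 331.4
8. 0.9(181) - 1.0(119) = 162.9 - 119.0 = 43.9
The controlling combination is 3, giving 445.9 kN.

445.9 kN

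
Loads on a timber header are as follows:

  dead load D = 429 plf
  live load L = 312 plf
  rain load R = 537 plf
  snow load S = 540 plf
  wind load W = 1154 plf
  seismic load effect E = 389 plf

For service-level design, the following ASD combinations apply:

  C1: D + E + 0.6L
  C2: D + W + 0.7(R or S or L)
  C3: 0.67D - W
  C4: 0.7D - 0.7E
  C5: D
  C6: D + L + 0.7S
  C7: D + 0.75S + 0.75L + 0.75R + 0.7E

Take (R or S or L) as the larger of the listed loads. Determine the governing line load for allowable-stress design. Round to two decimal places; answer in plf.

1961.00 plf

(R or S or L) → S = 540 plf.
C1: 1.0(429) + 1.0(389) + 0.6(312) = 429.00 + 389.00 + 187.20 = 1005.20
C2: 1.0(429) + 1.0(1154) + 0.7(540) = 429.00 + 1154.00 + 378.00 = 1961.00
C3: 0.67(429) - 1.0(1154) = 287.43 - 1154.00 = -866.57
C4: 0.7(429) - 0.7(389) = 300.30 - 272.30 = 28.00
C5: 1.0(429) = 429.00
C6: 1.0(429) + 1.0(312) + 0.7(540) = 429.00 + 312.00 + 378.00 = 1119.00
C7: 1.0(429) + 0.75(540) + 0.75(312) + 0.75(537) + 0.7(389) = 429.00 + 405.00 + 234.00 + 402.75 + 272.30 = 1743.05
Combination 2 governs: w = 1961.00 plf.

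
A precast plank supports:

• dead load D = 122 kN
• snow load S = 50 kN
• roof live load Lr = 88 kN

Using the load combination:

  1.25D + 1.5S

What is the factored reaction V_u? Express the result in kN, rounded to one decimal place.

227.5 kN

1.25(122) + 1.5(50) = 152.5 + 75.0 = 227.5
V_u = 227.5 kN.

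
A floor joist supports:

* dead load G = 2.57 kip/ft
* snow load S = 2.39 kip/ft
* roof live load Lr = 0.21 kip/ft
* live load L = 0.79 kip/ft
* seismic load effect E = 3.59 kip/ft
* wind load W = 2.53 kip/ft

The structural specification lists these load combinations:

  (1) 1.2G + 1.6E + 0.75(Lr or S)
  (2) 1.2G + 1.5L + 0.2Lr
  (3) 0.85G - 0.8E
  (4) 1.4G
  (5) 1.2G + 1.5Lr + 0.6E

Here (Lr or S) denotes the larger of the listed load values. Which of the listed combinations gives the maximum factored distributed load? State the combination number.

Combination 1

(Lr or S) → S = 2.39 kip/ft.
(1) 1.2(2.57) + 1.6(3.59) + 0.75(2.39) = 10.62
(2) 1.2(2.57) + 1.5(0.79) + 0.2(0.21) = 3.08 + 1.19 + 0.04 = 4.31
(3) 0.85(2.57) - 0.8(3.59) = 2.18 - 2.87 = -0.69
(4) 1.4(2.57) = 3.60
(5) 1.2(2.57) + 1.5(0.21) + 0.6(3.59) = 3.08 + 0.32 + 2.15 = 5.55
The largest value is 10.62 kip/ft from combination 1.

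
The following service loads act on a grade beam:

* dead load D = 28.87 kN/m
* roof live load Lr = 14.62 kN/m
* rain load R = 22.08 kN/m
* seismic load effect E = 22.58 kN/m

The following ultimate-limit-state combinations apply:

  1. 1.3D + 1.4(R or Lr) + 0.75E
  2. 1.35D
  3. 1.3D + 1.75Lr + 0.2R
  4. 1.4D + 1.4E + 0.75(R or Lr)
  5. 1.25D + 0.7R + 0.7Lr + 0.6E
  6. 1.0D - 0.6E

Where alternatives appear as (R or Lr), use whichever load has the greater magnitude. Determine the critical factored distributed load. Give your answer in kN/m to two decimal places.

88.59 kN/m

(R or Lr) → R = 22.08 kN/m.
1. 1.3(28.87) + 1.4(22.08) + 0.75(22.58) = 37.53 + 30.91 + 16.94 = 85.38
2. 1.35(28.87) = 38.97
3. 1.3(28.87) + 1.75(14.62) + 0.2(22.08) = 67.53
4. 1.4(28.87) + 1.4(22.58) + 0.75(22.08) = 40.42 + 31.61 + 16.56 = 88.59
5. 1.25(28.87) + 0.7(22.08) + 0.7(14.62) + 0.6(22.58) = 36.09 + 15.46 + 10.23 + 13.55 = 75.33
6. 1.0(28.87) - 0.6(22.58) = 28.87 - 13.55 = 15.32
Combination 4 governs: w_u = 88.59 kN/m.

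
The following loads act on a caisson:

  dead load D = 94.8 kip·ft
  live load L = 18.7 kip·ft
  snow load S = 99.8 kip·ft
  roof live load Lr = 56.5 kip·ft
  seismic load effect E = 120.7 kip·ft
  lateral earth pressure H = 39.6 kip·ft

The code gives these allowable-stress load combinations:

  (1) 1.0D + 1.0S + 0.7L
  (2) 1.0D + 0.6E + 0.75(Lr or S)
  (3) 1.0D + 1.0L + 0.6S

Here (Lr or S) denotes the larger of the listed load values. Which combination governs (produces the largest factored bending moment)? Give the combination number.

(Lr or S) → S = 99.8 kip·ft.
(1) 1.0(94.8) + 1.0(99.8) + 0.7(18.7) = 207.7
(2) 1.0(94.8) + 0.6(120.7) + 0.75(99.8) = 242.1
(3) 1.0(94.8) + 1.0(18.7) + 0.6(99.8) = 173.4
The largest value is 242.1 kip·ft from combination 2.

Combination 2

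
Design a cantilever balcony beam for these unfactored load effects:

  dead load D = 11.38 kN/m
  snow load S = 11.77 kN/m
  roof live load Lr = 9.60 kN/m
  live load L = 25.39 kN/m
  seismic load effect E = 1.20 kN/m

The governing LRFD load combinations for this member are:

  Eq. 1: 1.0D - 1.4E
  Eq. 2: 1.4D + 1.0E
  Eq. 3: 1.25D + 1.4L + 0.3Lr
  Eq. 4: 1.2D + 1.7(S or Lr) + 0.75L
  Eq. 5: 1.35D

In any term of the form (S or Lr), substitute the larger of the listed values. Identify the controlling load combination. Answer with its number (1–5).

(S or Lr) → S = 11.77 kN/m.
Eq. 1: 1.0(11.38) - 1.4(1.20) = 11.38 - 1.68 = 9.70
Eq. 2: 1.4(11.38) + 1.0(1.20) = 15.93 + 1.20 = 17.13
Eq. 3: 1.25(11.38) + 1.4(25.39) + 0.3(9.60) = 52.65
Eq. 4: 1.2(11.38) + 1.7(11.77) + 0.75(25.39) = 13.66 + 20.01 + 19.04 = 52.71
Eq. 5: 1.35(11.38) = 15.36
The largest value is 52.71 kN/m from combination 4.

Combination 4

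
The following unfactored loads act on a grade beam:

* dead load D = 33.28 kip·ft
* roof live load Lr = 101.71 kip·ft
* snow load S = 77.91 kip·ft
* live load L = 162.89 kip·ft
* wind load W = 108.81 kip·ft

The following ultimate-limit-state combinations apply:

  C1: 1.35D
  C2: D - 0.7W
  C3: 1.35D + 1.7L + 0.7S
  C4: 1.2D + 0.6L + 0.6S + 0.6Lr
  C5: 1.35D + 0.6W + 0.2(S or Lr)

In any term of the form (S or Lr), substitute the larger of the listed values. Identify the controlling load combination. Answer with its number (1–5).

Combination 3

(S or Lr) → Lr = 101.71 kip·ft.
C1: 1.35(33.28) = 44.93
C2: 1.0(33.28) - 0.7(108.81) = -42.89
C3: 1.35(33.28) + 1.7(162.89) + 0.7(77.91) = 376.38
C4: 1.2(33.28) + 0.6(162.89) + 0.6(77.91) + 0.6(101.71) = 245.44
C5: 1.35(33.28) + 0.6(108.81) + 0.2(101.71) = 130.56
The largest value is 376.38 kip·ft from combination 3.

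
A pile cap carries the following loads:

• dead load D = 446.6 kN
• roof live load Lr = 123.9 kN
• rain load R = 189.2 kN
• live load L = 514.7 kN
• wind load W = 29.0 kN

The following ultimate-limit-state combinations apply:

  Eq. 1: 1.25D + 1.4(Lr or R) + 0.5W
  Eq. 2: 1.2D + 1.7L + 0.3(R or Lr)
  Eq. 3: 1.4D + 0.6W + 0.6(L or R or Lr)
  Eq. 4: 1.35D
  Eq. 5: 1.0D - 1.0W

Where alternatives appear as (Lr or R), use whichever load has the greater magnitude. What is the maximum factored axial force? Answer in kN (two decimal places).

1467.67 kN

(Lr or R) → R = 189.2 kN; (R or Lr) → R = 189.2 kN; (L or R or Lr) → L = 514.7 kN.
Eq. 1: 1.25(446.6) + 1.4(189.2) + 0.5(29.0) = 558.25 + 264.88 + 14.50 = 837.63
Eq. 2: 1.2(446.6) + 1.7(514.7) + 0.3(189.2) = 535.92 + 874.99 + 56.76 = 1467.67
Eq. 3: 1.4(446.6) + 0.6(29.0) + 0.6(514.7) = 625.24 + 17.40 + 308.82 = 951.46
Eq. 4: 1.35(446.6) = 602.91
Eq. 5: 1.0(446.6) - 1.0(29.0) = 446.60 - 29.00 = 417.60
The controlling combination is 2, giving 1467.67 kN.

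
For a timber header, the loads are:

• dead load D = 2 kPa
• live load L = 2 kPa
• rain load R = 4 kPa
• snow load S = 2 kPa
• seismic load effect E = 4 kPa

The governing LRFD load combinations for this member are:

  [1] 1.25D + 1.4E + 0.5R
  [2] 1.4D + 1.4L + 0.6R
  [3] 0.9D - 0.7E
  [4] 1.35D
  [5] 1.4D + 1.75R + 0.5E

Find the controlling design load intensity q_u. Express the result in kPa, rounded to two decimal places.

[1] 1.25(2) + 1.4(4) + 0.5(4) = 2.50 + 5.60 + 2.00 = 10.10
[2] 1.4(2) + 1.4(2) + 0.6(4) = 2.80 + 2.80 + 2.40 = 8.00
[3] 0.9(2) - 0.7(4) = 1.80 - 2.80 = -1.00
[4] 1.35(2) = 2.70
[5] 1.4(2) + 1.75(4) + 0.5(4) = 2.80 + 7.00 + 2.00 = 11.80
Combination 5 governs: q_u = 11.80 kPa.

11.80 kPa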